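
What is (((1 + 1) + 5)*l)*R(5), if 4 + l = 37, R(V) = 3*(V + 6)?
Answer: 7623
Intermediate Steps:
R(V) = 18 + 3*V (R(V) = 3*(6 + V) = 18 + 3*V)
l = 33 (l = -4 + 37 = 33)
(((1 + 1) + 5)*l)*R(5) = (((1 + 1) + 5)*33)*(18 + 3*5) = ((2 + 5)*33)*(18 + 15) = (7*33)*33 = 231*33 = 7623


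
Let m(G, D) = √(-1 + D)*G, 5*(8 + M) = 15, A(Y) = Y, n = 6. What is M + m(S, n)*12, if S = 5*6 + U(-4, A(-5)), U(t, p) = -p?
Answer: -5 + 420*√5 ≈ 934.15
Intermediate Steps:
M = -5 (M = -8 + (⅕)*15 = -8 + 3 = -5)
S = 35 (S = 5*6 - 1*(-5) = 30 + 5 = 35)
m(G, D) = G*√(-1 + D)
M + m(S, n)*12 = -5 + (35*√(-1 + 6))*12 = -5 + (35*√5)*12 = -5 + 420*√5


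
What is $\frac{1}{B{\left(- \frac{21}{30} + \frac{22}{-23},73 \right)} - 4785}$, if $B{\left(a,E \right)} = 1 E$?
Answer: $- \frac{1}{4712} \approx -0.00021222$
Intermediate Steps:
$B{\left(a,E \right)} = E$
$\frac{1}{B{\left(- \frac{21}{30} + \frac{22}{-23},73 \right)} - 4785} = \frac{1}{73 - 4785} = \frac{1}{-4712} = - \frac{1}{4712}$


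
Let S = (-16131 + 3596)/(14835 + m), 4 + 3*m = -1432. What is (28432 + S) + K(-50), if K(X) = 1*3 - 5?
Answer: 1224414065/43069 ≈ 28429.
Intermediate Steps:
m = -1436/3 (m = -4/3 + (1/3)*(-1432) = -4/3 - 1432/3 = -1436/3 ≈ -478.67)
K(X) = -2 (K(X) = 3 - 5 = -2)
S = -37605/43069 (S = (-16131 + 3596)/(14835 - 1436/3) = -12535/43069/3 = -12535*3/43069 = -37605/43069 ≈ -0.87313)
(28432 + S) + K(-50) = (28432 - 37605/43069) - 2 = 1224500203/43069 - 2 = 1224414065/43069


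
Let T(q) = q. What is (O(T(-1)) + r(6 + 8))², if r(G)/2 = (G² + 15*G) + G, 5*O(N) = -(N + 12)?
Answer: 17547721/25 ≈ 7.0191e+5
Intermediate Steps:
O(N) = -12/5 - N/5 (O(N) = (-(N + 12))/5 = (-(12 + N))/5 = (-12 - N)/5 = -12/5 - N/5)
r(G) = 2*G² + 32*G (r(G) = 2*((G² + 15*G) + G) = 2*(G² + 16*G) = 2*G² + 32*G)
(O(T(-1)) + r(6 + 8))² = ((-12/5 - ⅕*(-1)) + 2*(6 + 8)*(16 + (6 + 8)))² = ((-12/5 + ⅕) + 2*14*(16 + 14))² = (-11/5 + 2*14*30)² = (-11/5 + 840)² = (4189/5)² = 17547721/25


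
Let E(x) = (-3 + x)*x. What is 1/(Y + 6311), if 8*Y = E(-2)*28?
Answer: 1/6346 ≈ 0.00015758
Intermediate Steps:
E(x) = x*(-3 + x)
Y = 35 (Y = (-2*(-3 - 2)*28)/8 = (-2*(-5)*28)/8 = (10*28)/8 = (⅛)*280 = 35)
1/(Y + 6311) = 1/(35 + 6311) = 1/6346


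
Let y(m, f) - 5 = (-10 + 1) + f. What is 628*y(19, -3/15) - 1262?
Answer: -19498/5 ≈ -3899.6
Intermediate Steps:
y(m, f) = -4 + f (y(m, f) = 5 + ((-10 + 1) + f) = 5 + (-9 + f) = -4 + f)
628*y(19, -3/15) - 1262 = 628*(-4 - 3/15) - 1262 = 628*(-4 - 3*1/15) - 1262 = 628*(-4 - 1/5) - 1262 = 628*(-21/5) - 1262 = -13188/5 - 1262 = -19498/5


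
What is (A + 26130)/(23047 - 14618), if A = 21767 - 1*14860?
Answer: 33037/8429 ≈ 3.9194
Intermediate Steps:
A = 6907 (A = 21767 - 14860 = 6907)
(A + 26130)/(23047 - 14618) = (6907 + 26130)/(23047 - 14618) = 33037/8429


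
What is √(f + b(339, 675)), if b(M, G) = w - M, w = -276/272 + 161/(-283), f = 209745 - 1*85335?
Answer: √11486704385539/9622 ≈ 352.23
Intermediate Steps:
f = 124410 (f = 209745 - 85335 = 124410)
w = -30475/19244 (w = -276*1/272 + 161*(-1/283) = -69/68 - 161/283 = -30475/19244 ≈ -1.5836)
b(M, G) = -30475/19244 - M
√(f + b(339, 675)) = √(124410 + (-30475/19244 - 1*339)) = √(124410 + (-30475/19244 - 339)) = √(124410 - 6554191/19244) = √(2387591849/19244) = √11486704385539/9622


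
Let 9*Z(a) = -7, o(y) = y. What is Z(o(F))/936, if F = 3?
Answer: -7/8424 ≈ -0.00083096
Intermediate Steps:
Z(a) = -7/9 (Z(a) = (1/9)*(-7) = -7/9)
Z(o(F))/936 = -7/9/936 = -7/9*1/936 = -7/8424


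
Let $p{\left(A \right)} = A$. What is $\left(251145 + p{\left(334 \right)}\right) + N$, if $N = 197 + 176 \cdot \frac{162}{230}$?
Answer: $\frac{28956996}{115} \approx 2.518 \cdot 10^{5}$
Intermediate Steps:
$N = \frac{36911}{115}$ ($N = 197 + 176 \cdot 162 \cdot \frac{1}{230} = 197 + 176 \cdot \frac{81}{115} = 197 + \frac{14256}{115} = \frac{36911}{115} \approx 320.97$)
$\left(251145 + p{\left(334 \right)}\right) + N = \left(251145 + 334\right) + \frac{36911}{115} = 251479 + \frac{36911}{115} = \frac{28956996}{115}$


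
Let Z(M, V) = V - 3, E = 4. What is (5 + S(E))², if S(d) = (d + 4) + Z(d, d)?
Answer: 196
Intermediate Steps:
Z(M, V) = -3 + V
S(d) = 1 + 2*d (S(d) = (d + 4) + (-3 + d) = (4 + d) + (-3 + d) = 1 + 2*d)
(5 + S(E))² = (5 + (1 + 2*4))² = (5 + (1 + 8))² = (5 + 9)² = 14² = 196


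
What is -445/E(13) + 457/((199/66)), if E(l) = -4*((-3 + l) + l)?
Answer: 2863459/18308 ≈ 156.40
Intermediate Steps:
E(l) = 12 - 8*l (E(l) = -4*(-3 + 2*l) = 12 - 8*l)
-445/E(13) + 457/((199/66)) = -445/(12 - 8*13) + 457/((199/66)) = -445/(12 - 104) + 457/((199*(1/66))) = -445/(-92) + 457/(199/66) = -445*(-1/92) + 457*(66/199) = 445/92 + 30162/199 = 2863459/18308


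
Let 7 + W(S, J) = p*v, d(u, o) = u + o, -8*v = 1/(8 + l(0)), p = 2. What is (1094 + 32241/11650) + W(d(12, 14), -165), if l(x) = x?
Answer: 203126831/186400 ≈ 1089.7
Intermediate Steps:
v = -1/64 (v = -1/(8*(8 + 0)) = -1/8/8 = -1/8*1/8 = -1/64 ≈ -0.015625)
d(u, o) = o + u
W(S, J) = -225/32 (W(S, J) = -7 + 2*(-1/64) = -7 - 1/32 = -225/32)
(1094 + 32241/11650) + W(d(12, 14), -165) = (1094 + 32241/11650) - 225/32 = 12777341/11650 - 225/32 = 203126831/186400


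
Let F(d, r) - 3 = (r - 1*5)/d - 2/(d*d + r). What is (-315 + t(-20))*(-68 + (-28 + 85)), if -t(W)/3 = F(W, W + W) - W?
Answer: 64471/15 ≈ 4298.1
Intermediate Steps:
F(d, r) = 3 - 2/(r + d**2) + (-5 + r)/d (F(d, r) = 3 + ((r - 1*5)/d - 2/(d*d + r)) = 3 + ((r - 5)/d - 2/(d**2 + r)) = 3 + ((-5 + r)/d - 2/(r + d**2)) = 3 + (-2/(r + d**2) + (-5 + r)/d) = 3 - 2/(r + d**2) + (-5 + r)/d)
t(W) = 3*W - 3*(-12*W + 5*W**2 + 5*W**3)/(W*(W**2 + 2*W)) (t(W) = -3*(((W + W)**2 - 5*(W + W) - 5*W**2 - 2*W + 3*W**3 + (W + W)*W**2 + 3*W*(W + W))/(W*((W + W) + W**2)) - W) = -3*(((2*W)**2 - 10*W - 5*W**2 - 2*W + 3*W**3 + (2*W)*W**2 + 3*W*(2*W))/(W*(2*W + W**2)) - W) = -3*((4*W**2 - 10*W - 5*W**2 - 2*W + 3*W**3 + 2*W**3 + 6*W**2)/(W*(W**2 + 2*W)) - W) = -3*((-12*W + 5*W**2 + 5*W**3)/(W*(W**2 + 2*W)) - W) = -3*(-W + (-12*W + 5*W**2 + 5*W**3)/(W*(W**2 + 2*W))) = 3*W - 3*(-12*W + 5*W**2 + 5*W**3)/(W*(W**2 + 2*W)))
(-315 + t(-20))*(-68 + (-28 + 85)) = (-315 + 3*(12 + (-20)**3 - 5*(-20) - 3*(-20)**2)/(-20*(2 - 20)))*(-68 + (-28 + 85)) = (-315 + 3*(-1/20)*(12 - 8000 + 100 - 3*400)/(-18))*(-68 + 57) = (-315 + 3*(-1/20)*(-1/18)*(12 - 8000 + 100 - 1200))*(-11) = (-315 + 3*(-1/20)*(-1/18)*(-9088))*(-11) = (-315 - 1136/15)*(-11) = -5861/15*(-11) = 64471/15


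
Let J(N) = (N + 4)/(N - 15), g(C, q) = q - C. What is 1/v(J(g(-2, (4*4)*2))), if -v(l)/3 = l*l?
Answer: -1/12 ≈ -0.083333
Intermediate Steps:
J(N) = (4 + N)/(-15 + N)
v(l) = -3*l² (v(l) = -3*l*l = -3*l²)
1/v(J(g(-2, (4*4)*2))) = 1/(-3*(4 + ((4*4)*2 - 1*(-2)))²/(-15 + ((4*4)*2 - 1*(-2)))²) = 1/(-3*(4 + (16*2 + 2))²/(-15 + (16*2 + 2))²) = 1/(-3*(4 + (32 + 2))²/(-15 + (32 + 2))²) = 1/(-3*(4 + 34)²/(-15 + 34)²) = 1/(-3*(38/19)²) = 1/(-3*((1/19)*38)²) = 1/(-3*2²) = 1/(-3*4) = 1/(-12) = -1/12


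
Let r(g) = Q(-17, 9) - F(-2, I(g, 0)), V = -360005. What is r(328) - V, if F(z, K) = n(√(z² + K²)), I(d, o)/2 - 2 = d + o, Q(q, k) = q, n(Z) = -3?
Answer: 359991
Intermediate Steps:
I(d, o) = 4 + 2*d + 2*o (I(d, o) = 4 + 2*(d + o) = 4 + (2*d + 2*o) = 4 + 2*d + 2*o)
F(z, K) = -3
r(g) = -14 (r(g) = -17 - 1*(-3) = -17 + 3 = -14)
r(328) - V = -14 - 1*(-360005) = -14 + 360005 = 359991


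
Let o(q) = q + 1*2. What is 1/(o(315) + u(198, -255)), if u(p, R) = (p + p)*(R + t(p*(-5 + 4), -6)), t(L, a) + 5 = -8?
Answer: -1/105811 ≈ -9.4508e-6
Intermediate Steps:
t(L, a) = -13 (t(L, a) = -5 - 8 = -13)
u(p, R) = 2*p*(-13 + R) (u(p, R) = (p + p)*(R - 13) = (2*p)*(-13 + R) = 2*p*(-13 + R))
o(q) = 2 + q (o(q) = q + 2 = 2 + q)
1/(o(315) + u(198, -255)) = 1/((2 + 315) + 2*198*(-13 - 255)) = 1/(317 + 2*198*(-268)) = 1/(317 - 106128) = 1/(-105811) = -1/105811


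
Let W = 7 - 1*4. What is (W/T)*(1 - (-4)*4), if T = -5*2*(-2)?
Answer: 51/20 ≈ 2.5500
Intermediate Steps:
W = 3 (W = 7 - 4 = 3)
T = 20 (T = -10*(-2) = 20)
(W/T)*(1 - (-4)*4) = (3/20)*(1 - (-4)*4) = ((1/20)*3)*(1 - 1*(-16)) = 3*(1 + 16)/20 = (3/20)*17 = 51/20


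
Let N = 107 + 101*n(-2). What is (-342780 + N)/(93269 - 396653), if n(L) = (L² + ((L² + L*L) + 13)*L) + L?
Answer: 115571/101128 ≈ 1.1428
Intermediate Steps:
n(L) = L + L² + L*(13 + 2*L²) (n(L) = (L² + ((L² + L²) + 13)*L) + L = (L² + (2*L² + 13)*L) + L = (L² + (13 + 2*L²)*L) + L = (L² + L*(13 + 2*L²)) + L = L + L² + L*(13 + 2*L²))
N = -3933 (N = 107 + 101*(-2*(14 - 2 + 2*(-2)²)) = 107 + 101*(-2*(14 - 2 + 2*4)) = 107 + 101*(-2*(14 - 2 + 8)) = 107 + 101*(-2*20) = 107 + 101*(-40) = 107 - 4040 = -3933)
(-342780 + N)/(93269 - 396653) = (-342780 - 3933)/(93269 - 396653) = -346713/(-303384) = -346713*(-1/303384) = 115571/101128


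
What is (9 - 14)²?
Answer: 25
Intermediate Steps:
(9 - 14)² = (-5)² = 25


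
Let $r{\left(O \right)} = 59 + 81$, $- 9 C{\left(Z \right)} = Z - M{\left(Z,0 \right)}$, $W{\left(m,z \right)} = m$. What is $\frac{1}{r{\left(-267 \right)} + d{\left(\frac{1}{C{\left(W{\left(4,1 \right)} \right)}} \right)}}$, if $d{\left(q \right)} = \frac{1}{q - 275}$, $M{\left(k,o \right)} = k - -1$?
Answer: $\frac{266}{37239} \approx 0.0071431$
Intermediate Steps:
$M{\left(k,o \right)} = 1 + k$ ($M{\left(k,o \right)} = k + 1 = 1 + k$)
$C{\left(Z \right)} = \frac{1}{9}$ ($C{\left(Z \right)} = - \frac{Z - \left(1 + Z\right)}{9} = \left(- \frac{1}{9}\right) \left(-1\right) = \frac{1}{9}$)
$r{\left(O \right)} = 140$
$d{\left(q \right)} = \frac{1}{-275 + q}$
$\frac{1}{r{\left(-267 \right)} + d{\left(\frac{1}{C{\left(W{\left(4,1 \right)} \right)}} \right)}} = \frac{1}{140 + \frac{1}{-275 + \frac{1}{\frac{1}{9}}}} = \frac{1}{140 + \frac{1}{-275 + 9}} = \frac{1}{140 + \frac{1}{-266}} = \frac{1}{140 - \frac{1}{266}} = \frac{1}{\frac{37239}{266}} = \frac{266}{37239}$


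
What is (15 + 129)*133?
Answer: 19152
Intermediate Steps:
(15 + 129)*133 = 144*133 = 19152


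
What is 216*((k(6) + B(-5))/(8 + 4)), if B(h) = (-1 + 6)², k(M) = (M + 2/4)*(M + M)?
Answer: 1854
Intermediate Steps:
k(M) = 2*M*(½ + M) (k(M) = (M + 2*(¼))*(2*M) = (M + ½)*(2*M) = (½ + M)*(2*M) = 2*M*(½ + M))
B(h) = 25 (B(h) = 5² = 25)
216*((k(6) + B(-5))/(8 + 4)) = 216*((6*(1 + 2*6) + 25)/(8 + 4)) = 216*((6*(1 + 12) + 25)/12) = 216*((6*13 + 25)*(1/12)) = 216*((78 + 25)*(1/12)) = 216*(103*(1/12)) = 216*(103/12) = 1854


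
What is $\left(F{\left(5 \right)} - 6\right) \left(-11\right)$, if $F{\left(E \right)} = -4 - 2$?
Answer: $132$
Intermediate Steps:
$F{\left(E \right)} = -6$
$\left(F{\left(5 \right)} - 6\right) \left(-11\right) = \left(-6 - 6\right) \left(-11\right) = \left(-12\right) \left(-11\right) = 132$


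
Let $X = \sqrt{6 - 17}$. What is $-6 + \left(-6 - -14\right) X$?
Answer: $-6 + 8 i \sqrt{11} \approx -6.0 + 26.533 i$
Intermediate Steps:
$X = i \sqrt{11}$ ($X = \sqrt{-11} = i \sqrt{11} \approx 3.3166 i$)
$-6 + \left(-6 - -14\right) X = -6 + \left(-6 - -14\right) i \sqrt{11} = -6 + \left(-6 + 14\right) i \sqrt{11} = -6 + 8 i \sqrt{11}$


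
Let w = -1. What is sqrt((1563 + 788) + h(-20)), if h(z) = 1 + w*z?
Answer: 2*sqrt(593) ≈ 48.703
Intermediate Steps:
h(z) = 1 - z
sqrt((1563 + 788) + h(-20)) = sqrt((1563 + 788) + (1 - 1*(-20))) = sqrt(2351 + (1 + 20)) = sqrt(2351 + 21) = sqrt(2372) = 2*sqrt(593)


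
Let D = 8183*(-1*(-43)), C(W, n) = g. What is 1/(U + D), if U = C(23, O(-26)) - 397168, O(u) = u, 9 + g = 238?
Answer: -1/45070 ≈ -2.2188e-5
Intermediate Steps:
g = 229 (g = -9 + 238 = 229)
C(W, n) = 229
D = 351869 (D = 8183*43 = 351869)
U = -396939 (U = 229 - 397168 = -396939)
1/(U + D) = 1/(-396939 + 351869) = 1/(-45070) = -1/45070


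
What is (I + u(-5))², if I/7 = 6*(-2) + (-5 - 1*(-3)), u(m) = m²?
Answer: 5329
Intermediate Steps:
I = -98 (I = 7*(6*(-2) + (-5 - 1*(-3))) = 7*(-12 + (-5 + 3)) = 7*(-12 - 2) = 7*(-14) = -98)
(I + u(-5))² = (-98 + (-5)²)² = (-98 + 25)² = (-73)² = 5329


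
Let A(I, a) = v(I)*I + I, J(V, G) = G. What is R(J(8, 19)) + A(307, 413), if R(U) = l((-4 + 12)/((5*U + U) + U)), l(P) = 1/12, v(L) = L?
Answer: 1134673/12 ≈ 94556.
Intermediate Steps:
A(I, a) = I + I² (A(I, a) = I*I + I = I² + I = I + I²)
l(P) = 1/12
R(U) = 1/12
R(J(8, 19)) + A(307, 413) = 1/12 + 307*(1 + 307) = 1/12 + 307*308 = 1/12 + 94556 = 1134673/12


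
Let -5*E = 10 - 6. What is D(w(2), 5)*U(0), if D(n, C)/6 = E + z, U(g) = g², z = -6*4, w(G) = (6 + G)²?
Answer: 0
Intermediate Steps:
E = -⅘ (E = -(10 - 6)/5 = -⅕*4 = -⅘ ≈ -0.80000)
z = -24
D(n, C) = -744/5 (D(n, C) = 6*(-⅘ - 24) = 6*(-124/5) = -744/5)
D(w(2), 5)*U(0) = -744/5*0² = -744/5*0 = 0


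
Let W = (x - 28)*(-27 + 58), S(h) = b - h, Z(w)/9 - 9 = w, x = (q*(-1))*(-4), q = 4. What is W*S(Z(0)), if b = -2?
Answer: 30876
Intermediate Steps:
x = 16 (x = (4*(-1))*(-4) = -4*(-4) = 16)
Z(w) = 81 + 9*w
S(h) = -2 - h
W = -372 (W = (16 - 28)*(-27 + 58) = -12*31 = -372)
W*S(Z(0)) = -372*(-2 - (81 + 9*0)) = -372*(-2 - (81 + 0)) = -372*(-2 - 1*81) = -372*(-2 - 81) = -372*(-83) = 30876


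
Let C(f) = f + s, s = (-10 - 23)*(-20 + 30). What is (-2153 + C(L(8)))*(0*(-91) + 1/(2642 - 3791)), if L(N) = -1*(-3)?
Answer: 2480/1149 ≈ 2.1584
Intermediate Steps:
L(N) = 3
s = -330 (s = -33*10 = -330)
C(f) = -330 + f (C(f) = f - 330 = -330 + f)
(-2153 + C(L(8)))*(0*(-91) + 1/(2642 - 3791)) = (-2153 + (-330 + 3))*(0*(-91) + 1/(2642 - 3791)) = (-2153 - 327)*(0 + 1/(-1149)) = -2480*(0 - 1/1149) = -2480*(-1/1149) = 2480/1149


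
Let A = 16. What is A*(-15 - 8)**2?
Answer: 8464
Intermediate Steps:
A*(-15 - 8)**2 = 16*(-15 - 8)**2 = 16*(-23)**2 = 16*529 = 8464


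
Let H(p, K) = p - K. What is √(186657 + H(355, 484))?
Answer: 4*√11658 ≈ 431.89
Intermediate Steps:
√(186657 + H(355, 484)) = √(186657 + (355 - 1*484)) = √(186657 + (355 - 484)) = √(186657 - 129) = √186528 = 4*√11658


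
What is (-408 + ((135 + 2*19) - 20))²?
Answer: 65025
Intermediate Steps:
(-408 + ((135 + 2*19) - 20))² = (-408 + ((135 + 38) - 20))² = (-408 + (173 - 20))² = (-408 + 153)² = (-255)² = 65025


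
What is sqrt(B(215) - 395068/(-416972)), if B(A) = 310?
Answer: sqrt(3378942713571)/104243 ≈ 17.634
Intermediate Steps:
sqrt(B(215) - 395068/(-416972)) = sqrt(310 - 395068/(-416972)) = sqrt(310 - 395068*(-1/416972)) = sqrt(310 + 98767/104243) = sqrt(32414097/104243) = sqrt(3378942713571)/104243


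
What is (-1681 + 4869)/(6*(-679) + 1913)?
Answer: -3188/2161 ≈ -1.4752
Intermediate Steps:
(-1681 + 4869)/(6*(-679) + 1913) = 3188/(-4074 + 1913) = 3188/(-2161) = 3188*(-1/2161) = -3188/2161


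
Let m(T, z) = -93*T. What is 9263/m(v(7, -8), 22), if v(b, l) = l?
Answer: 9263/744 ≈ 12.450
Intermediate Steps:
9263/m(v(7, -8), 22) = 9263/((-93*(-8))) = 9263/744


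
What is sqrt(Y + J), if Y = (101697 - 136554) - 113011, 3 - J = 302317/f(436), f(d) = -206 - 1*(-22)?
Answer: 3*I*sqrt(137513642)/92 ≈ 382.39*I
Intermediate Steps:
f(d) = -184 (f(d) = -206 + 22 = -184)
J = 302869/184 (J = 3 - 302317/(-184) = 3 - 302317*(-1)/184 = 3 - 1*(-302317/184) = 3 + 302317/184 = 302869/184 ≈ 1646.0)
Y = -147868 (Y = -34857 - 113011 = -147868)
sqrt(Y + J) = sqrt(-147868 + 302869/184) = sqrt(-26904843/184) = 3*I*sqrt(137513642)/92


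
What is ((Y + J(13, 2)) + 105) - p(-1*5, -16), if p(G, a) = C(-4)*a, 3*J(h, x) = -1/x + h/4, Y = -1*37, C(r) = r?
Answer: 59/12 ≈ 4.9167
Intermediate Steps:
Y = -37
J(h, x) = -1/(3*x) + h/12 (J(h, x) = (-1/x + h/4)/3 = -1/(3*x) + h/12)
p(G, a) = -4*a
((Y + J(13, 2)) + 105) - p(-1*5, -16) = ((-37 + (1/12)*(-4 + 13*2)/2) + 105) - (-4)*(-16) = ((-37 + (1/12)*(½)*(-4 + 26)) + 105) - 1*64 = ((-37 + (1/12)*(½)*22) + 105) - 64 = ((-37 + 11/12) + 105) - 64 = (-433/12 + 105) - 64 = 827/12 - 64 = 59/12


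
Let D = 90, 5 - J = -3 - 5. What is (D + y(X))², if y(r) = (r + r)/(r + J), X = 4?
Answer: 2365444/289 ≈ 8184.9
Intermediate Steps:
J = 13 (J = 5 - (-3 - 5) = 5 - 1*(-8) = 5 + 8 = 13)
y(r) = 2*r/(13 + r) (y(r) = (r + r)/(r + 13) = (2*r)/(13 + r) = 2*r/(13 + r))
(D + y(X))² = (90 + 2*4/(13 + 4))² = (90 + 2*4/17)² = (90 + 2*4*(1/17))² = (90 + 8/17)² = (1538/17)² = 2365444/289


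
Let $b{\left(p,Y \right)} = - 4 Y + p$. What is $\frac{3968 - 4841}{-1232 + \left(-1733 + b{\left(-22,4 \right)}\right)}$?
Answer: $\frac{291}{1001} \approx 0.29071$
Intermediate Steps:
$b{\left(p,Y \right)} = p - 4 Y$
$\frac{3968 - 4841}{-1232 + \left(-1733 + b{\left(-22,4 \right)}\right)} = \frac{3968 - 4841}{-1232 - 1771} = - \frac{873}{-1232 - 1771} = - \frac{873}{-3003} = \left(-873\right) \left(- \frac{1}{3003}\right) = \frac{291}{1001}$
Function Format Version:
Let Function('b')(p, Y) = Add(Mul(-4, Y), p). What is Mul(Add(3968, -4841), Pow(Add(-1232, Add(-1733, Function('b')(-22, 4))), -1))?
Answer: Rational(291, 1001) ≈ 0.29071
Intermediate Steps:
Function('b')(p, Y) = Add(p, Mul(-4, Y))
Mul(Add(3968, -4841), Pow(Add(-1232, Add(-1733, Function('b')(-22, 4))), -1)) = Mul(Add(3968, -4841), Pow(Add(-1232, Add(-1733, Add(-22, Mul(-4, 4)))), -1)) = Mul(-873, Pow(Add(-1232, Add(-1733, Add(-22, -16))), -1)) = Mul(-873, Pow(Add(-1232, Add(-1733, -38)), -1)) = Mul(-873, Pow(Add(-1232, -1771), -1)) = Mul(-873, Pow(-3003, -1)) = Mul(-873, Rational(-1, 3003)) = Rational(291, 1001)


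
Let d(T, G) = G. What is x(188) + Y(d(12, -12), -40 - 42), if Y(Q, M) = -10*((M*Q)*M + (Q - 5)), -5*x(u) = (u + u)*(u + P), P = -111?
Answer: 4006298/5 ≈ 8.0126e+5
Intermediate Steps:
x(u) = -2*u*(-111 + u)/5 (x(u) = -(u + u)*(u - 111)/5 = -2*u*(-111 + u)/5)
Y(Q, M) = 50 - 10*Q - 10*Q*M² (Y(Q, M) = -10*(Q*M² + (-5 + Q)) = -10*(-5 + Q + Q*M²) = 50 - 10*Q - 10*Q*M²)
x(188) + Y(d(12, -12), -40 - 42) = (⅖)*188*(111 - 1*188) + (50 - 10*(-12) - 10*(-12)*(-40 - 42)²) = (⅖)*188*(111 - 188) + (50 + 120 - 10*(-12)*(-82)²) = (⅖)*188*(-77) + (50 + 120 - 10*(-12)*6724) = -28952/5 + (50 + 120 + 806880) = -28952/5 + 807050 = 4006298/5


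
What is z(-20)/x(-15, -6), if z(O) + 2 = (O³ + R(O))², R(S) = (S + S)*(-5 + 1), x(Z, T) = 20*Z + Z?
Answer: -61465598/315 ≈ -1.9513e+5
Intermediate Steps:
x(Z, T) = 21*Z
R(S) = -8*S (R(S) = (2*S)*(-4) = -8*S)
z(O) = -2 + (O³ - 8*O)²
z(-20)/x(-15, -6) = (-2 + (-20)²*(-8 + (-20)²)²)/((21*(-15))) = (-2 + 400*(-8 + 400)²)/(-315) = (-2 + 400*392²)*(-1/315) = (-2 + 400*153664)*(-1/315) = (-2 + 61465600)*(-1/315) = 61465598*(-1/315) = -61465598/315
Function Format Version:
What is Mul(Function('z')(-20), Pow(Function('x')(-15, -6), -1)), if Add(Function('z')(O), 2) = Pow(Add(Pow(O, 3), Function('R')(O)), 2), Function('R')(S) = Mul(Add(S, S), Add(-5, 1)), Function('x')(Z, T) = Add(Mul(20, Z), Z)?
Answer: Rational(-61465598, 315) ≈ -1.9513e+5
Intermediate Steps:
Function('x')(Z, T) = Mul(21, Z)
Function('R')(S) = Mul(-8, S) (Function('R')(S) = Mul(Mul(2, S), -4) = Mul(-8, S))
Function('z')(O) = Add(-2, Pow(Add(Pow(O, 3), Mul(-8, O)), 2))
Mul(Function('z')(-20), Pow(Function('x')(-15, -6), -1)) = Mul(Add(-2, Mul(Pow(-20, 2), Pow(Add(-8, Pow(-20, 2)), 2))), Pow(Mul(21, -15), -1)) = Mul(Add(-2, Mul(400, Pow(Add(-8, 400), 2))), Pow(-315, -1)) = Mul(Add(-2, Mul(400, Pow(392, 2))), Rational(-1, 315)) = Mul(Add(-2, Mul(400, 153664)), Rational(-1, 315)) = Mul(Add(-2, 61465600), Rational(-1, 315)) = Mul(61465598, Rational(-1, 315)) = Rational(-61465598, 315)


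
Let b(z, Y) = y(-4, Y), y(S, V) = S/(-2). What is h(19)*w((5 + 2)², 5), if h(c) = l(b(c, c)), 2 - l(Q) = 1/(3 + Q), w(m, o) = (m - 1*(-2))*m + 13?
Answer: 22608/5 ≈ 4521.6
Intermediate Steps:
w(m, o) = 13 + m*(2 + m) (w(m, o) = (m + 2)*m + 13 = (2 + m)*m + 13 = m*(2 + m) + 13 = 13 + m*(2 + m))
y(S, V) = -S/2 (y(S, V) = S*(-½) = -S/2)
b(z, Y) = 2 (b(z, Y) = -½*(-4) = 2)
l(Q) = 2 - 1/(3 + Q)
h(c) = 9/5 (h(c) = (5 + 2*2)/(3 + 2) = (5 + 4)/5 = (⅕)*9 = 9/5)
h(19)*w((5 + 2)², 5) = 9*(13 + ((5 + 2)²)² + 2*(5 + 2)²)/5 = 9*(13 + (7²)² + 2*7²)/5 = 9*(13 + 49² + 2*49)/5 = 9*(13 + 2401 + 98)/5 = (9/5)*2512 = 22608/5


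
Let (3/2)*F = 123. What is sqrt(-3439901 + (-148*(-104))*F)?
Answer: 3*I*sqrt(241973) ≈ 1475.7*I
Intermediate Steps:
F = 82 (F = (2/3)*123 = 82)
sqrt(-3439901 + (-148*(-104))*F) = sqrt(-3439901 - 148*(-104)*82) = sqrt(-3439901 + 15392*82) = sqrt(-3439901 + 1262144) = sqrt(-2177757) = 3*I*sqrt(241973)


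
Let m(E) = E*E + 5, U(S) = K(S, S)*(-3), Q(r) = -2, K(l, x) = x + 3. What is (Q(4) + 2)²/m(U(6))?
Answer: 0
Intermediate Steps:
K(l, x) = 3 + x
U(S) = -9 - 3*S (U(S) = (3 + S)*(-3) = -9 - 3*S)
m(E) = 5 + E² (m(E) = E² + 5 = 5 + E²)
(Q(4) + 2)²/m(U(6)) = (-2 + 2)²/(5 + (-9 - 3*6)²) = 0²/(5 + (-9 - 18)²) = 0/(5 + (-27)²) = 0/(5 + 729) = 0/734 = 0*(1/734) = 0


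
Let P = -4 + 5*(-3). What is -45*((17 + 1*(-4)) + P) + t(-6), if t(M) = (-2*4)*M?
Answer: 318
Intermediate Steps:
t(M) = -8*M
P = -19 (P = -4 - 15 = -19)
-45*((17 + 1*(-4)) + P) + t(-6) = -45*((17 + 1*(-4)) - 19) - 8*(-6) = -45*((17 - 4) - 19) + 48 = -45*(13 - 19) + 48 = -45*(-6) + 48 = 270 + 48 = 318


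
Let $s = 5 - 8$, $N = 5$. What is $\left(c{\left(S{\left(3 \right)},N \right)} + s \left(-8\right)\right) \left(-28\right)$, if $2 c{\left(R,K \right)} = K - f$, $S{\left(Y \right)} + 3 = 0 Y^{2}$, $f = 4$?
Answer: $-686$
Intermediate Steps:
$S{\left(Y \right)} = -3$ ($S{\left(Y \right)} = -3 + 0 Y^{2} = -3 + 0 = -3$)
$c{\left(R,K \right)} = -2 + \frac{K}{2}$ ($c{\left(R,K \right)} = \frac{K - 4}{2} = \frac{-4 + K}{2} = -2 + \frac{K}{2}$)
$s = -3$ ($s = 5 - 8 = -3$)
$\left(c{\left(S{\left(3 \right)},N \right)} + s \left(-8\right)\right) \left(-28\right) = \left(\left(-2 + \frac{1}{2} \cdot 5\right) - -24\right) \left(-28\right) = \left(\left(-2 + \frac{5}{2}\right) + 24\right) \left(-28\right) = \left(\frac{1}{2} + 24\right) \left(-28\right) = \frac{49}{2} \left(-28\right) = -686$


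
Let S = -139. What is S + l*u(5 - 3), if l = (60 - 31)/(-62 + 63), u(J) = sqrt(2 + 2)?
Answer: -81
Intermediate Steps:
u(J) = 2 (u(J) = sqrt(4) = 2)
l = 29 (l = 29/1 = 29*1 = 29)
S + l*u(5 - 3) = -139 + 29*2 = -139 + 58 = -81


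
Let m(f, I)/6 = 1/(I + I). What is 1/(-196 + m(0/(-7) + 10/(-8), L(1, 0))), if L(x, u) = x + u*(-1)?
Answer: -1/193 ≈ -0.0051813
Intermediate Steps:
L(x, u) = x - u
m(f, I) = 3/I (m(f, I) = 6/(I + I) = 6/((2*I)) = 6*(1/(2*I)) = 3/I)
1/(-196 + m(0/(-7) + 10/(-8), L(1, 0))) = 1/(-196 + 3/(1 - 1*0)) = 1/(-196 + 3/(1 + 0)) = 1/(-196 + 3/1) = 1/(-196 + 3*1) = 1/(-196 + 3) = 1/(-193) = -1/193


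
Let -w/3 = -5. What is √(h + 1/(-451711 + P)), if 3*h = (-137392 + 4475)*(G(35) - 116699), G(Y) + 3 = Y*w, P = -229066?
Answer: √21469982590753525895790/2042331 ≈ 71745.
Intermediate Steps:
w = 15 (w = -3*(-5) = 15)
G(Y) = -3 + 15*Y (G(Y) = -3 + Y*15 = -3 + 15*Y)
h = 15441898309/3 (h = ((-137392 + 4475)*((-3 + 15*35) - 116699))/3 = (-132917*((-3 + 525) - 116699))/3 = (-132917*(522 - 116699))/3 = (-132917*(-116177))/3 = (⅓)*15441898309 = 15441898309/3 ≈ 5.1473e+9)
√(h + 1/(-451711 + P)) = √(15441898309/3 + 1/(-451711 - 229066)) = √(15441898309/3 + 1/(-680777)) = √(15441898309/3 - 1/680777) = √(10512489205106090/2042331) = √21469982590753525895790/2042331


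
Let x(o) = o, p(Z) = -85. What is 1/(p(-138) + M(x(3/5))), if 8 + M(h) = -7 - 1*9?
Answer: -1/109 ≈ -0.0091743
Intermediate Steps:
M(h) = -24 (M(h) = -8 + (-7 - 1*9) = -8 + (-7 - 9) = -8 - 16 = -24)
1/(p(-138) + M(x(3/5))) = 1/(-85 - 24) = 1/(-109) = -1/109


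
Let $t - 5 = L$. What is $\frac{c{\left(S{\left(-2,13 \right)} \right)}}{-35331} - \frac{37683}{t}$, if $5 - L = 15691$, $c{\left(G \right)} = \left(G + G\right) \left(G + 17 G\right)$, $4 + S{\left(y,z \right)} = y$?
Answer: $\frac{145672833}{61558379} \approx 2.3664$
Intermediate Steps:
$S{\left(y,z \right)} = -4 + y$
$c{\left(G \right)} = 36 G^{2}$ ($c{\left(G \right)} = 2 G 18 G = 36 G^{2}$)
$L = -15686$ ($L = 5 - 15691 = -15686$)
$t = -15681$ ($t = 5 - 15686 = -15681$)
$\frac{c{\left(S{\left(-2,13 \right)} \right)}}{-35331} - \frac{37683}{t} = \frac{36 \left(-4 - 2\right)^{2}}{-35331} - \frac{37683}{-15681} = 36 \left(-6\right)^{2} \left(- \frac{1}{35331}\right) - - \frac{12561}{5227} = 36 \cdot 36 \left(- \frac{1}{35331}\right) + \frac{12561}{5227} = 1296 \left(- \frac{1}{35331}\right) + \frac{12561}{5227} = - \frac{432}{11777} + \frac{12561}{5227} = \frac{145672833}{61558379}$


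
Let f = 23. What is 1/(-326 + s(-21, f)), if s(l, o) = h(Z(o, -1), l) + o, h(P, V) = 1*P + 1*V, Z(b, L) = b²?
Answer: 1/205 ≈ 0.0048781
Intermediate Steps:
h(P, V) = P + V
s(l, o) = l + o + o² (s(l, o) = (o² + l) + o = (l + o²) + o = l + o + o²)
1/(-326 + s(-21, f)) = 1/(-326 + (-21 + 23 + 23²)) = 1/(-326 + (-21 + 23 + 529)) = 1/(-326 + 531) = 1/205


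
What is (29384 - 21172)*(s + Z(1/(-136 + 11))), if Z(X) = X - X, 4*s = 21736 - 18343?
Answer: 6965829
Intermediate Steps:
s = 3393/4 (s = (21736 - 18343)/4 = (¼)*3393 = 3393/4 ≈ 848.25)
Z(X) = 0
(29384 - 21172)*(s + Z(1/(-136 + 11))) = (29384 - 21172)*(3393/4 + 0) = 8212*(3393/4) = 6965829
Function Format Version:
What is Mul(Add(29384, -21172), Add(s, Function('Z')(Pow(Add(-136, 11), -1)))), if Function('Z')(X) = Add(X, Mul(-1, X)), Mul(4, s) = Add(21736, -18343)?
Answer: 6965829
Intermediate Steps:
s = Rational(3393, 4) (s = Mul(Rational(1, 4), Add(21736, -18343)) = Mul(Rational(1, 4), 3393) = Rational(3393, 4) ≈ 848.25)
Function('Z')(X) = 0
Mul(Add(29384, -21172), Add(s, Function('Z')(Pow(Add(-136, 11), -1)))) = Mul(Add(29384, -21172), Add(Rational(3393, 4), 0)) = Mul(8212, Rational(3393, 4)) = 6965829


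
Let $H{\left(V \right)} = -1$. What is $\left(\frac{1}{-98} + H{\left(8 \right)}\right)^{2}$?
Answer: $\frac{9801}{9604} \approx 1.0205$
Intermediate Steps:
$\left(\frac{1}{-98} + H{\left(8 \right)}\right)^{2} = \left(\frac{1}{-98} - 1\right)^{2} = \left(- \frac{1}{98} - 1\right)^{2} = \left(- \frac{99}{98}\right)^{2} = \frac{9801}{9604}$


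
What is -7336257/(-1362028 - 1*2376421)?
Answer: 7336257/3738449 ≈ 1.9624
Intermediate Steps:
-7336257/(-1362028 - 1*2376421) = -7336257/(-1362028 - 2376421) = -7336257/(-3738449) = -7336257*(-1/3738449) = 7336257/3738449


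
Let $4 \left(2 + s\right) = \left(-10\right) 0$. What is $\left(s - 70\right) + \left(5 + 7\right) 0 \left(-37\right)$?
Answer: $-72$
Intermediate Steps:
$s = -2$ ($s = -2 + \frac{\left(-10\right) 0}{4} = -2 + \frac{1}{4} \cdot 0 = -2 + 0 = -2$)
$\left(s - 70\right) + \left(5 + 7\right) 0 \left(-37\right) = \left(-2 - 70\right) + \left(5 + 7\right) 0 \left(-37\right) = \left(-2 - 70\right) + 12 \cdot 0 \left(-37\right) = -72 + 0 \left(-37\right) = -72 + 0 = -72$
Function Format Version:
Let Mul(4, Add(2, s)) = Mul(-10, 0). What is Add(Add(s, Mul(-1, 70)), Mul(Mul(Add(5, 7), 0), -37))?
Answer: -72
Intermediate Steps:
s = -2 (s = Add(-2, Mul(Rational(1, 4), Mul(-10, 0))) = Add(-2, Mul(Rational(1, 4), 0)) = Add(-2, 0) = -2)
Add(Add(s, Mul(-1, 70)), Mul(Mul(Add(5, 7), 0), -37)) = Add(Add(-2, Mul(-1, 70)), Mul(Mul(Add(5, 7), 0), -37)) = Add(Add(-2, -70), Mul(Mul(12, 0), -37)) = Add(-72, Mul(0, -37)) = Add(-72, 0) = -72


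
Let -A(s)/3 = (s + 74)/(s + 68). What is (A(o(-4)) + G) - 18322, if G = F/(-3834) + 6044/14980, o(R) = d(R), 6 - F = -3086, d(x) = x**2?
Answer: -263125260401/14358330 ≈ -18326.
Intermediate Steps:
F = 3092 (F = 6 - 1*(-3086) = 6 + 3086 = 3092)
o(R) = R**2
A(s) = -3*(74 + s)/(68 + s) (A(s) = -3*(s + 74)/(s + 68) = -3*(74 + s)/(68 + s))
G = -2893183/7179165 (G = 3092/(-3834) + 6044/14980 = 3092*(-1/3834) + 6044*(1/14980) = -1546/1917 + 1511/3745 = -2893183/7179165 ≈ -0.40300)
(A(o(-4)) + G) - 18322 = (3*(-74 - 1*(-4)**2)/(68 + (-4)**2) - 2893183/7179165) - 18322 = (3*(-74 - 1*16)/(68 + 16) - 2893183/7179165) - 18322 = (3*(-74 - 16)/84 - 2893183/7179165) - 18322 = (3*(1/84)*(-90) - 2893183/7179165) - 18322 = (-45/14 - 2893183/7179165) - 18322 = -51938141/14358330 - 18322 = -263125260401/14358330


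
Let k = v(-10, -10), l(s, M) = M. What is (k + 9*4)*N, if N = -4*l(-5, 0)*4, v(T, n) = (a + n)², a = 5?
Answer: 0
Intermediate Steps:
v(T, n) = (5 + n)²
k = 25 (k = (5 - 10)² = (-5)² = 25)
N = 0 (N = -4*0*4 = 0*4 = 0)
(k + 9*4)*N = (25 + 9*4)*0 = (25 + 36)*0 = 61*0 = 0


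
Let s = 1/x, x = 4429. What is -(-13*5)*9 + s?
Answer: 2590966/4429 ≈ 585.00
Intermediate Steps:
s = 1/4429 ≈ 0.00022578
-(-13*5)*9 + s = -(-13*5)*9 + 1/4429 = -(-65)*9 + 1/4429 = -1*(-585) + 1/4429 = 585 + 1/4429 = 2590966/4429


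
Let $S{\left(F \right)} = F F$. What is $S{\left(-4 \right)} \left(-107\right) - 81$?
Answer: $-1793$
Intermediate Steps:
$S{\left(F \right)} = F^{2}$
$S{\left(-4 \right)} \left(-107\right) - 81 = \left(-4\right)^{2} \left(-107\right) - 81 = 16 \left(-107\right) - 81 = -1712 - 81 = -1793$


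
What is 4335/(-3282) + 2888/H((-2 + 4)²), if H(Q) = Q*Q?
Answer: 98011/547 ≈ 179.18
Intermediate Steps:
H(Q) = Q²
4335/(-3282) + 2888/H((-2 + 4)²) = 4335/(-3282) + 2888/(((-2 + 4)²)²) = 4335*(-1/3282) + 2888/((2²)²) = -1445/1094 + 2888/(4²) = -1445/1094 + 2888/16 = -1445/1094 + 2888*(1/16) = -1445/1094 + 361/2 = 98011/547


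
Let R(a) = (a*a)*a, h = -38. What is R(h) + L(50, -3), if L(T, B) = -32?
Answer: -54904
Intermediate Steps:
R(a) = a**3 (R(a) = a**2*a = a**3)
R(h) + L(50, -3) = (-38)**3 - 32 = -54872 - 32 = -54904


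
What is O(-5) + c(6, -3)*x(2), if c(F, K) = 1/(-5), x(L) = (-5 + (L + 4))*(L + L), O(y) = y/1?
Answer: -29/5 ≈ -5.8000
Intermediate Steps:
O(y) = y (O(y) = y*1 = y)
x(L) = 2*L*(-1 + L) (x(L) = (-5 + (4 + L))*(2*L) = (-1 + L)*(2*L) = 2*L*(-1 + L))
c(F, K) = -⅕
O(-5) + c(6, -3)*x(2) = -5 - 2*2*(-1 + 2)/5 = -5 - 2*2/5 = -5 - ⅕*4 = -5 - ⅘ = -29/5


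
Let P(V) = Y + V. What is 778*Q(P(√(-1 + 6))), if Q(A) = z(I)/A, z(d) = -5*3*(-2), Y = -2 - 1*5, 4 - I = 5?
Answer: -40845/11 - 5835*√5/11 ≈ -4899.3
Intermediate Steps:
I = -1 (I = 4 - 1*5 = 4 - 5 = -1)
Y = -7 (Y = -2 - 5 = -7)
z(d) = 30 (z(d) = -15*(-2) = 30)
P(V) = -7 + V
Q(A) = 30/A
778*Q(P(√(-1 + 6))) = 778*(30/(-7 + √(-1 + 6))) = 778*(30/(-7 + √5)) = 23340/(-7 + √5)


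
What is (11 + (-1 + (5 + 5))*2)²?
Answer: 841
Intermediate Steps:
(11 + (-1 + (5 + 5))*2)² = (11 + (-1 + 10)*2)² = (11 + 9*2)² = (11 + 18)² = 29² = 841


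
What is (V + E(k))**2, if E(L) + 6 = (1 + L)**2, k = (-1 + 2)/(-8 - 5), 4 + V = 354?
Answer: 3396558400/28561 ≈ 1.1892e+5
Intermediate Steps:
V = 350 (V = -4 + 354 = 350)
k = -1/13 (k = 1/(-13) = 1*(-1/13) = -1/13 ≈ -0.076923)
E(L) = -6 + (1 + L)**2
(V + E(k))**2 = (350 + (-6 + (1 - 1/13)**2))**2 = (350 + (-6 + (12/13)**2))**2 = (350 + (-6 + 144/169))**2 = (350 - 870/169)**2 = (58280/169)**2 = 3396558400/28561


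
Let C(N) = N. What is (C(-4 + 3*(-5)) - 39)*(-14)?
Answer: 812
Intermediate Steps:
(C(-4 + 3*(-5)) - 39)*(-14) = ((-4 + 3*(-5)) - 39)*(-14) = ((-4 - 15) - 39)*(-14) = (-19 - 39)*(-14) = -58*(-14) = 812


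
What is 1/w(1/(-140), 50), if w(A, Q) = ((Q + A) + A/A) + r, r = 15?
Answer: 140/9239 ≈ 0.015153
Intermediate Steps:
w(A, Q) = 16 + A + Q (w(A, Q) = ((Q + A) + A/A) + 15 = ((A + Q) + 1) + 15 = (1 + A + Q) + 15 = 16 + A + Q)
1/w(1/(-140), 50) = 1/(16 + 1/(-140) + 50) = 1/(16 - 1/140 + 50) = 1/(9239/140) = 140/9239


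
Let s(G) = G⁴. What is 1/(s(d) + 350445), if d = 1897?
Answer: 1/12949987085326 ≈ 7.7220e-14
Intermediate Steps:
1/(s(d) + 350445) = 1/(1897⁴ + 350445) = 1/(12949986734881 + 350445) = 1/12949987085326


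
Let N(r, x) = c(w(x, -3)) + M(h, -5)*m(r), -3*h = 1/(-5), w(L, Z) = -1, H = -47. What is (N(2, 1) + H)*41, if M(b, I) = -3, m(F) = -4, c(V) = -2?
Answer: -1517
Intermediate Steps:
h = 1/15 (h = -⅓/(-5) = -⅓*(-⅕) = 1/15 ≈ 0.066667)
N(r, x) = 10 (N(r, x) = -2 - 3*(-4) = -2 + 12 = 10)
(N(2, 1) + H)*41 = (10 - 47)*41 = -37*41 = -1517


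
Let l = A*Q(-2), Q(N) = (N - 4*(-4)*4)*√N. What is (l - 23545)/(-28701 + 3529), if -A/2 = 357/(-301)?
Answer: 23545/25172 - 51*I*√2/8729 ≈ 0.93536 - 0.0082627*I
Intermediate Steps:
A = 102/43 (A = -714/(-301) = -714*(-1)/301 = -2*(-51/43) = 102/43 ≈ 2.3721)
Q(N) = √N*(64 + N) (Q(N) = (N + 16*4)*√N = (N + 64)*√N = (64 + N)*√N = √N*(64 + N))
l = 6324*I*√2/43 (l = 102*(√(-2)*(64 - 2))/43 = 102*((I*√2)*62)/43 = 102*(62*I*√2)/43 = 6324*I*√2/43 ≈ 207.99*I)
(l - 23545)/(-28701 + 3529) = (6324*I*√2/43 - 23545)/(-28701 + 3529) = (-23545 + 6324*I*√2/43)/(-25172) = (-23545 + 6324*I*√2/43)*(-1/25172) = 23545/25172 - 51*I*√2/8729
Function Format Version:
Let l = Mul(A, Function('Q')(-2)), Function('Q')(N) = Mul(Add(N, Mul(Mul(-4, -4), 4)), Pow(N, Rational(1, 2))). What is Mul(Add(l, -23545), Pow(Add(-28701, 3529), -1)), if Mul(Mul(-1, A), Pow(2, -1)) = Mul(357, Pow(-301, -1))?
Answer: Add(Rational(23545, 25172), Mul(Rational(-51, 8729), I, Pow(2, Rational(1, 2)))) ≈ Add(0.93536, Mul(-0.0082627, I))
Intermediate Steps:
A = Rational(102, 43) (A = Mul(-2, Mul(357, Pow(-301, -1))) = Mul(-2, Mul(357, Rational(-1, 301))) = Mul(-2, Rational(-51, 43)) = Rational(102, 43) ≈ 2.3721)
Function('Q')(N) = Mul(Pow(N, Rational(1, 2)), Add(64, N)) (Function('Q')(N) = Mul(Add(N, Mul(16, 4)), Pow(N, Rational(1, 2))) = Mul(Add(N, 64), Pow(N, Rational(1, 2))) = Mul(Add(64, N), Pow(N, Rational(1, 2))) = Mul(Pow(N, Rational(1, 2)), Add(64, N)))
l = Mul(Rational(6324, 43), I, Pow(2, Rational(1, 2))) (l = Mul(Rational(102, 43), Mul(Pow(-2, Rational(1, 2)), Add(64, -2))) = Mul(Rational(102, 43), Mul(Mul(I, Pow(2, Rational(1, 2))), 62)) = Mul(Rational(102, 43), Mul(62, I, Pow(2, Rational(1, 2)))) = Mul(Rational(6324, 43), I, Pow(2, Rational(1, 2))) ≈ Mul(207.99, I))
Mul(Add(l, -23545), Pow(Add(-28701, 3529), -1)) = Mul(Add(Mul(Rational(6324, 43), I, Pow(2, Rational(1, 2))), -23545), Pow(Add(-28701, 3529), -1)) = Mul(Add(-23545, Mul(Rational(6324, 43), I, Pow(2, Rational(1, 2)))), Pow(-25172, -1)) = Mul(Add(-23545, Mul(Rational(6324, 43), I, Pow(2, Rational(1, 2)))), Rational(-1, 25172)) = Add(Rational(23545, 25172), Mul(Rational(-51, 8729), I, Pow(2, Rational(1, 2))))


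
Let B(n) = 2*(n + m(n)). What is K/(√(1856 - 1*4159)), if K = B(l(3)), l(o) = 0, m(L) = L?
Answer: 0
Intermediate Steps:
B(n) = 4*n (B(n) = 2*(n + n) = 2*(2*n) = 4*n)
K = 0 (K = 4*0 = 0)
K/(√(1856 - 1*4159)) = 0/(√(1856 - 1*4159)) = 0/(√(1856 - 4159)) = 0/(√(-2303)) = 0/((7*I*√47)) = 0*(-I*√47/329) = 0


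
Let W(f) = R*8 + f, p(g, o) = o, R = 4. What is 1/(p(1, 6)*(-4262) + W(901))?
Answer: -1/24639 ≈ -4.0586e-5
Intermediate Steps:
W(f) = 32 + f (W(f) = 4*8 + f = 32 + f)
1/(p(1, 6)*(-4262) + W(901)) = 1/(6*(-4262) + (32 + 901)) = 1/(-25572 + 933) = 1/(-24639) = -1/24639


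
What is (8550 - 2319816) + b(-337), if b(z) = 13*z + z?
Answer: -2315984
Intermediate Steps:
b(z) = 14*z
(8550 - 2319816) + b(-337) = (8550 - 2319816) + 14*(-337) = -2311266 - 4718 = -2315984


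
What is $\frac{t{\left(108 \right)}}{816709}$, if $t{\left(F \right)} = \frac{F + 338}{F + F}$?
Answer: $\frac{223}{88204572} \approx 2.5282 \cdot 10^{-6}$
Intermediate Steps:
$t{\left(F \right)} = \frac{338 + F}{2 F}$
$\frac{t{\left(108 \right)}}{816709} = \frac{\frac{1}{2} \cdot \frac{1}{108} \left(338 + 108\right)}{816709} = \frac{1}{2} \cdot \frac{1}{108} \cdot 446 \cdot \frac{1}{816709} = \frac{223}{108} \cdot \frac{1}{816709} = \frac{223}{88204572}$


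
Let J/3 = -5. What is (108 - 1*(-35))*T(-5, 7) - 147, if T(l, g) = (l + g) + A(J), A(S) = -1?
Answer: -4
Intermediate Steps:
J = -15 (J = 3*(-5) = -15)
T(l, g) = -1 + g + l (T(l, g) = (l + g) - 1 = (g + l) - 1 = -1 + g + l)
(108 - 1*(-35))*T(-5, 7) - 147 = (108 - 1*(-35))*(-1 + 7 - 5) - 147 = (108 + 35)*1 - 147 = 143*1 - 147 = 143 - 147 = -4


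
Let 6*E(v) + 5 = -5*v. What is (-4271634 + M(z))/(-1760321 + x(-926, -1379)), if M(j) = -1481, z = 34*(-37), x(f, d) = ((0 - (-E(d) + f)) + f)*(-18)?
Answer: 4273115/1780991 ≈ 2.3993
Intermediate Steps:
E(v) = -⅚ - 5*v/6 (E(v) = -⅚ + (-5*v)/6 = -⅚ - 5*v/6)
x(f, d) = 15 + 15*d (x(f, d) = ((0 - (-(-⅚ - 5*d/6) + f)) + f)*(-18) = ((0 - ((⅚ + 5*d/6) + f)) + f)*(-18) = ((0 - (⅚ + f + 5*d/6)) + f)*(-18) = ((0 + (-⅚ - f - 5*d/6)) + f)*(-18) = ((-⅚ - f - 5*d/6) + f)*(-18) = (-⅚ - 5*d/6)*(-18) = 15 + 15*d)
z = -1258
(-4271634 + M(z))/(-1760321 + x(-926, -1379)) = (-4271634 - 1481)/(-1760321 + (15 + 15*(-1379))) = -4273115/(-1760321 + (15 - 20685)) = -4273115/(-1760321 - 20670) = -4273115/(-1780991) = -4273115*(-1/1780991) = 4273115/1780991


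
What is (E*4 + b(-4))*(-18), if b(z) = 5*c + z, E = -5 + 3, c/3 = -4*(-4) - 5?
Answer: -2754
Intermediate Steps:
c = 33 (c = 3*(-4*(-4) - 5) = 3*(16 - 5) = 3*11 = 33)
E = -2
b(z) = 165 + z (b(z) = 5*33 + z = 165 + z)
(E*4 + b(-4))*(-18) = (-2*4 + (165 - 4))*(-18) = (-8 + 161)*(-18) = 153*(-18) = -2754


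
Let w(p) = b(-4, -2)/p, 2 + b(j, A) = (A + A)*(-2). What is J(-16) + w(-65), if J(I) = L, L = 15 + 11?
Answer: 1684/65 ≈ 25.908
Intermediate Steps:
b(j, A) = -2 - 4*A (b(j, A) = -2 + (A + A)*(-2) = -2 + (2*A)*(-2) = -2 - 4*A)
w(p) = 6/p (w(p) = (-2 - 4*(-2))/p = (-2 + 8)/p = 6/p)
L = 26
J(I) = 26
J(-16) + w(-65) = 26 + 6/(-65) = 26 + 6*(-1/65) = 26 - 6/65 = 1684/65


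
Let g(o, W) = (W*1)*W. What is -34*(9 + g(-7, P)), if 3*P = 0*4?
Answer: -306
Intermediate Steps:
P = 0 (P = (0*4)/3 = (⅓)*0 = 0)
g(o, W) = W² (g(o, W) = W*W = W²)
-34*(9 + g(-7, P)) = -34*(9 + 0²) = -34*(9 + 0) = -34*9 = -306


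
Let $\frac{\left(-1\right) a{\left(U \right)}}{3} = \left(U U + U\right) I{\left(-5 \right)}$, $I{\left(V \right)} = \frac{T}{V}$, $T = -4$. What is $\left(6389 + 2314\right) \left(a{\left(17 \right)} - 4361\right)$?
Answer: $- \frac{221726331}{5} \approx -4.4345 \cdot 10^{7}$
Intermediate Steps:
$I{\left(V \right)} = - \frac{4}{V}$
$a{\left(U \right)} = - \frac{12 U}{5} - \frac{12 U^{2}}{5}$ ($a{\left(U \right)} = - 3 \left(U U + U\right) \left(- \frac{4}{-5}\right) = - 3 \left(U^{2} + U\right) \left(\left(-4\right) \left(- \frac{1}{5}\right)\right) = - 3 \left(U + U^{2}\right) \frac{4}{5} = - 3 \left(\frac{4 U}{5} + \frac{4 U^{2}}{5}\right) = - \frac{12 U}{5} - \frac{12 U^{2}}{5}$)
$\left(6389 + 2314\right) \left(a{\left(17 \right)} - 4361\right) = \left(6389 + 2314\right) \left(\left(- \frac{12}{5}\right) 17 \left(1 + 17\right) - 4361\right) = 8703 \left(\left(- \frac{12}{5}\right) 17 \cdot 18 - 4361\right) = 8703 \left(- \frac{3672}{5} - 4361\right) = 8703 \left(- \frac{25477}{5}\right) = - \frac{221726331}{5}$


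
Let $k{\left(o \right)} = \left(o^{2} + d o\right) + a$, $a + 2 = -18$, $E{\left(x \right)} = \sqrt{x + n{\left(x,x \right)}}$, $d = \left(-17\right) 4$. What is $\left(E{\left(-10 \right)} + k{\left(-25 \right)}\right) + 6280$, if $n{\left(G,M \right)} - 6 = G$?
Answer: $8585 + i \sqrt{14} \approx 8585.0 + 3.7417 i$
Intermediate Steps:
$d = -68$
$n{\left(G,M \right)} = 6 + G$
$E{\left(x \right)} = \sqrt{6 + 2 x}$ ($E{\left(x \right)} = \sqrt{x + \left(6 + x\right)} = \sqrt{6 + 2 x}$)
$a = -20$ ($a = -2 - 18 = -20$)
$k{\left(o \right)} = -20 + o^{2} - 68 o$ ($k{\left(o \right)} = \left(o^{2} - 68 o\right) - 20 = -20 + o^{2} - 68 o$)
$\left(E{\left(-10 \right)} + k{\left(-25 \right)}\right) + 6280 = \left(\sqrt{6 + 2 \left(-10\right)} - \left(-1680 - 625\right)\right) + 6280 = \left(\sqrt{6 - 20} + \left(-20 + 625 + 1700\right)\right) + 6280 = \left(\sqrt{-14} + 2305\right) + 6280 = \left(i \sqrt{14} + 2305\right) + 6280 = \left(2305 + i \sqrt{14}\right) + 6280 = 8585 + i \sqrt{14}$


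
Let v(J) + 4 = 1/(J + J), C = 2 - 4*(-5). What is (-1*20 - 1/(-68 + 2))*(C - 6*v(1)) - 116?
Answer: -64373/66 ≈ -975.35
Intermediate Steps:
C = 22 (C = 2 + 20 = 22)
v(J) = -4 + 1/(2*J) (v(J) = -4 + 1/(J + J) = -4 + 1/(2*J))
(-1*20 - 1/(-68 + 2))*(C - 6*v(1)) - 116 = (-1*20 - 1/(-68 + 2))*(22 - 6*(-4 + (½)/1)) - 116 = (-20 - 1/(-66))*(22 - 6*(-4 + (½)*1)) - 116 = (-20 - 1*(-1/66))*(22 - 6*(-4 + ½)) - 116 = (-20 + 1/66)*(22 - 6*(-7/2)) - 116 = -1319*(22 + 21)/66 - 116 = -1319/66*43 - 116 = -56717/66 - 116 = -64373/66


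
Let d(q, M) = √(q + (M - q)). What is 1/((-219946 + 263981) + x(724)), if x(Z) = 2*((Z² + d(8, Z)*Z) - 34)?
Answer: 1092319/1191642784065 - 2896*√181/1191642784065 ≈ 8.8395e-7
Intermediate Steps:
d(q, M) = √M
x(Z) = -68 + 2*Z² + 2*Z^(3/2) (x(Z) = 2*((Z² + √Z*Z) - 34) = 2*((Z² + Z^(3/2)) - 34) = 2*(-34 + Z² + Z^(3/2)) = -68 + 2*Z² + 2*Z^(3/2))
1/((-219946 + 263981) + x(724)) = 1/((-219946 + 263981) + (-68 + 2*724² + 2*724^(3/2))) = 1/(44035 + (-68 + 2*524176 + 2*(1448*√181))) = 1/(44035 + (-68 + 1048352 + 2896*√181)) = 1/(44035 + (1048284 + 2896*√181)) = 1/(1092319 + 2896*√181)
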